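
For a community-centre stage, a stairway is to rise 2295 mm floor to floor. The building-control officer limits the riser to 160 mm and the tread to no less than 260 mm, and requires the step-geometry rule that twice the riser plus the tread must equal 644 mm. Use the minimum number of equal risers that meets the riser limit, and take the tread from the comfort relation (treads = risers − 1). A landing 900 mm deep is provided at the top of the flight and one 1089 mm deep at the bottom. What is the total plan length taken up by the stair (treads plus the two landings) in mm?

2295 / 160 = 14.34, so 15 risers are needed.
Riser R = 2295 / 15 = 153 mm, within the 160 mm limit.
From 2R + T = 644: T = 644 − 306 = 338 mm.
Going = (15 − 1) × 338 = 4732 mm.
Add landings: 4732 + 900 + 1089 = 6721 mm.

6721 mm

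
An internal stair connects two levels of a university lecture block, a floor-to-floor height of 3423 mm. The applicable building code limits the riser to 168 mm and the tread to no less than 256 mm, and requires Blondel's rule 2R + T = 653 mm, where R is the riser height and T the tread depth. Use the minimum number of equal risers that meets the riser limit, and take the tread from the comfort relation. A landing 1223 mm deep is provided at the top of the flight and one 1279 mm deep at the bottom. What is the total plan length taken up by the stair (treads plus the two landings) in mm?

9042 mm

3423 / 168 = 20.38, so 21 risers are needed.
Riser R = 3423 / 21 = 163 mm, within the 168 mm limit.
Tread T = 653 − 2 × 163 = 327 mm (≥ 256 mm).
Treads = 21 − 1 = 20; going = 20 × 327 = 6540 mm.
Enclosure = 6540 + 1223 + 1279 = 9042 mm.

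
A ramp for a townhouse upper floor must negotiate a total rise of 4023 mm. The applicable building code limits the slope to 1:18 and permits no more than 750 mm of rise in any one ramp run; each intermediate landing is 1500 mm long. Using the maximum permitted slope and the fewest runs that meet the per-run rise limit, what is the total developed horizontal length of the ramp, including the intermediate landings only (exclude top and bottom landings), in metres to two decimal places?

79.91 m

At most 750 each: 4023/750 = 5.36, giving 6 ramp runs. That means 5 intermediate landings.
Ramp run (horizontal) at 1:18: 4023 × 18 = 72414 mm.
5 intermediate landings contribute 5 × 1500 = 7500 mm.
Developed length = 72414 + 7500 = 79914 mm.
= 79.91 m.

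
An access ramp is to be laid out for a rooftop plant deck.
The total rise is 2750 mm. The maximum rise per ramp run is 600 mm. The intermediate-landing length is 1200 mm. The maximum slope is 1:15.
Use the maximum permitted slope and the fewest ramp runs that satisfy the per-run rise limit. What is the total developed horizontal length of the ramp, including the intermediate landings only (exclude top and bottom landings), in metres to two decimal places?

⌈2750/600⌉ = 5 ramp runs. That means 4 intermediate landings.
Horizontal run for 2750 mm of rise at 1:15 is 2750 × 15 = 41250 mm.
Intermediate landings: 4 × 1200 = 4800 mm.
Developed length = 41250 + 4800 = 46050 mm.
= 46.05 m.

46.05 m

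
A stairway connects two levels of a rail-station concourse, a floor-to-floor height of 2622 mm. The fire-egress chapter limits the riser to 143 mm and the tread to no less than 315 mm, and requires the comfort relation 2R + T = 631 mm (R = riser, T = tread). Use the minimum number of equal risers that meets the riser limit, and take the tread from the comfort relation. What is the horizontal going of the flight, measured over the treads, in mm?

⌈2622/143⌉ = 19 risers.
Riser R = 2622 / 19 = 138 mm, within the 143 mm limit.
Tread T = 631 − 2 × 138 = 355 mm (≥ 315 mm).
19 risers give 18 treads; going = 18 × 355 = 6390 mm.

6390 mm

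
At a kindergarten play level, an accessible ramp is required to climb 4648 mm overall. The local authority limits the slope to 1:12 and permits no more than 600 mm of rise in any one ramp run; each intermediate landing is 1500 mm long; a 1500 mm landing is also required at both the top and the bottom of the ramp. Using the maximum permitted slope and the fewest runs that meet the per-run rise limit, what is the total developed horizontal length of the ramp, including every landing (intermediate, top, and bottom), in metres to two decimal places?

4648 / 600 = 7.747 → round up to 8 ramp runs. That means 7 intermediate landings.
Ramp run (horizontal) at 1:12: 4648 × 12 = 55776 mm.
7 intermediate landings contribute 7 × 1500 = 10500 mm.
Top and bottom landings: 2 × 1500 = 3000 mm.
Total = 55776 + 10500 + 3000 = 69276 mm.
= 69.28 m.

69.28 m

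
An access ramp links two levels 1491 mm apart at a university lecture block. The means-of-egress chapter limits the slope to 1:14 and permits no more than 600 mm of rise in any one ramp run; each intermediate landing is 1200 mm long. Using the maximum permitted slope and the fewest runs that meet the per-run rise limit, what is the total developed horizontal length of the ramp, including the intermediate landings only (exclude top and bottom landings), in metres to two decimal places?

23.27 m

1491 / 600 = 2.48, so 3 ramp runs are needed. That means 2 intermediate landings.
Ramp run (horizontal) at 1:14: 1491 × 14 = 20874 mm.
2 intermediate landings contribute 2 × 1200 = 2400 mm.
Developed length = 20874 + 2400 = 23274 mm.
= 23.27 m.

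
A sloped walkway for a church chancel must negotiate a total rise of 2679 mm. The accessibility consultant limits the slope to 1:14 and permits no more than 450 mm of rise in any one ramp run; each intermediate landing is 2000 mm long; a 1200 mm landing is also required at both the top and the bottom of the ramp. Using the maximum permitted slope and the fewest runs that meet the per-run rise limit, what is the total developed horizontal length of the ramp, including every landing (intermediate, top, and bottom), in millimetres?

49906 mm

At most 450 each: 2679/450 = 5.95, giving 6 ramp runs. That means 5 intermediate landings.
Horizontal run for 2679 mm of rise at 1:14 is 2679 × 14 = 37506 mm.
Intermediate landings: 5 × 2000 = 10000 mm.
Top and bottom landings: 2 × 1200 = 2400 mm.
Total = 37506 + 10000 + 2400 = 49906 mm.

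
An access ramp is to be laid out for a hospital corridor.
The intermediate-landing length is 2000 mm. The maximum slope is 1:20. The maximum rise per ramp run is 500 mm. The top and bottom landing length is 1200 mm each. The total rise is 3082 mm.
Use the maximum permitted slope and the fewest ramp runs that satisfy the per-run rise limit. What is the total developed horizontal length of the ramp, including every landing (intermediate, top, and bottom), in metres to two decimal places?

76.04 m

⌈3082/500⌉ = 7 ramp runs. That means 6 intermediate landings.
Ramp run (horizontal) at 1:20: 3082 × 20 = 61640 mm.
6 intermediate landings contribute 6 × 2000 = 12000 mm.
Top and bottom landings: 2 × 1200 = 2400 mm.
Total = 61640 + 12000 + 2400 = 76040 mm.
= 76.04 m.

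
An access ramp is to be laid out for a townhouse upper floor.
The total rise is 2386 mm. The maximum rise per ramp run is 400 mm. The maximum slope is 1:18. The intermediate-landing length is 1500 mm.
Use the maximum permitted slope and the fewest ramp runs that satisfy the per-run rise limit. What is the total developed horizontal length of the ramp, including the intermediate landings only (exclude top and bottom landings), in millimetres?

50448 mm

2386 / 400 = 5.96, so 6 ramp runs are needed. That means 5 intermediate landings.
Horizontal run for 2386 mm of rise at 1:18 is 2386 × 18 = 42948 mm.
5 intermediate landings contribute 5 × 1500 = 7500 mm.
Total developed length = 42948 + 7500 = 50448 mm.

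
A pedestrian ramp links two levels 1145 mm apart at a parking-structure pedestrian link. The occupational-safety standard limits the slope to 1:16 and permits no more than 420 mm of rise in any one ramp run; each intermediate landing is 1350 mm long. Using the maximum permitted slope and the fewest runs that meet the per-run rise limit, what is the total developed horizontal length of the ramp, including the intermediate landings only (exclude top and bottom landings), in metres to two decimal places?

⌈1145/420⌉ = 3 ramp runs. That means 2 intermediate landings.
Horizontal run for 1145 mm of rise at 1:16 is 1145 × 16 = 18320 mm.
Intermediate landings: 2 × 1350 = 2700 mm.
Total developed length = 18320 + 2700 = 21020 mm.
= 21.02 m.

21.02 m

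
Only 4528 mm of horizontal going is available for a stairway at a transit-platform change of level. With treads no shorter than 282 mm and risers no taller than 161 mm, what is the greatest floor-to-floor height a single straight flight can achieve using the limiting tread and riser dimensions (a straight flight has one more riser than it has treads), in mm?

4528 / 282 = 16.06, so 16 treads fit.
Risers = treads + 1 = 17.
Maximum height = 17 × 161 = 2737 mm.

2737 mm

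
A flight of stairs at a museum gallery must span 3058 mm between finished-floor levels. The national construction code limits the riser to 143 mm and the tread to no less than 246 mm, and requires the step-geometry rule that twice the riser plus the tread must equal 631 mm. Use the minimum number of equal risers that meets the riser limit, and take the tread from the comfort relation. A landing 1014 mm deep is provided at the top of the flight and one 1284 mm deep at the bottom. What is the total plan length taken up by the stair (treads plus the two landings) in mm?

9711 mm

3058 / 143 = 21.385 → round up to 22 risers.
Each riser is 3058/22 = 139 mm (≤ 143 mm).
From 2R + T = 631: T = 631 − 278 = 353 mm.
Going = (22 − 1) × 353 = 7413 mm.
Enclosure = 7413 + 1014 + 1284 = 9711 mm.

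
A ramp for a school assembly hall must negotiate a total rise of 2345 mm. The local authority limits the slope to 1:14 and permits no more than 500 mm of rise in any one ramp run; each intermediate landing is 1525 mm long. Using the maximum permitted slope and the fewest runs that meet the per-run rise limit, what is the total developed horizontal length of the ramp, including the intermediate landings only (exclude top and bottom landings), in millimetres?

At most 500 each: 2345/500 = 4.69, giving 5 ramp runs. That means 4 intermediate landings.
Horizontal run for 2345 mm of rise at 1:14 is 2345 × 14 = 32830 mm.
Intermediate landings: 4 × 1525 = 6100 mm.
Total developed length = 32830 + 6100 = 38930 mm.

38930 mm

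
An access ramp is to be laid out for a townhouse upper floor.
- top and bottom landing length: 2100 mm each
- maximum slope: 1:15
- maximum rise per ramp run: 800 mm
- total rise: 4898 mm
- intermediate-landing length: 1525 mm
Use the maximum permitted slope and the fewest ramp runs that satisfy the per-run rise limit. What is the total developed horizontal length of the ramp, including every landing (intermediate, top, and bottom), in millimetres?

⌈4898/800⌉ = 7 ramp runs. That means 6 intermediate landings.
Ramp run (horizontal) at 1:15: 4898 × 15 = 73470 mm.
Intermediate landings: 6 × 1525 = 9150 mm.
Top and bottom landings: 2 × 2100 = 4200 mm.
Total = 73470 + 9150 + 4200 = 86820 mm.

86820 mm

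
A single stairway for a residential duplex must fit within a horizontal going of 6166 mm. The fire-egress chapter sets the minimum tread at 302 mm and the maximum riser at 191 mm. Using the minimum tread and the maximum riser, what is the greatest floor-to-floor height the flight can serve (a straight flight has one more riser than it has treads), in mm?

4011 mm

Treads that fit: ⌊6166 / 302⌋ = 20.
Risers = treads + 1 = 21.
Maximum height = 21 × 191 = 4011 mm.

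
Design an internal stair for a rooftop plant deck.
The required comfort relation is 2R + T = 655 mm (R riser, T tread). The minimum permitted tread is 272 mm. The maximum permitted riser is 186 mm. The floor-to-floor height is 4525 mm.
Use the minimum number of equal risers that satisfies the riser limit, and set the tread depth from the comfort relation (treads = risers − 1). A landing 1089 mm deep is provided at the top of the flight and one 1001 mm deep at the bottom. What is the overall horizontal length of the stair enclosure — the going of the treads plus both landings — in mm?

9122 mm

4525 / 186 = 24.33, so 25 risers are needed.
R = 4525 ÷ 25 = 181 mm.
T = 655 − 2·181 = 293 mm, which satisfies the 272 mm minimum.
Going = (25 − 1) × 293 = 7032 mm.
Enclosure = 7032 + 1089 + 1001 = 9122 mm.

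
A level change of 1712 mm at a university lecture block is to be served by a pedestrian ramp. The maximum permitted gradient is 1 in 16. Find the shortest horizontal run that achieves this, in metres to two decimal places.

At 1:16 the run is 16 × 1712 = 27392 mm.
27392 mm = 27.39 m.

27.39 m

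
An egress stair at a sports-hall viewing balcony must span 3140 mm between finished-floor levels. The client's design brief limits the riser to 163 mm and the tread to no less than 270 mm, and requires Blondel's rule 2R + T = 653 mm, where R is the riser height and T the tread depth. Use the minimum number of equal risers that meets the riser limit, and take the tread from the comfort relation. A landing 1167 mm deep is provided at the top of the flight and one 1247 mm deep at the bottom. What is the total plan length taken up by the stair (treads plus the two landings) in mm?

8855 mm

At most 163 each: 3140/163 = 19.26, giving 20 risers.
Each riser is 3140/20 = 157 mm (≤ 163 mm).
T = 653 − 2·157 = 339 mm, which satisfies the 270 mm minimum.
Treads = 20 − 1 = 19; going = 19 × 339 = 6441 mm.
Add landings: 6441 + 1167 + 1247 = 8855 mm.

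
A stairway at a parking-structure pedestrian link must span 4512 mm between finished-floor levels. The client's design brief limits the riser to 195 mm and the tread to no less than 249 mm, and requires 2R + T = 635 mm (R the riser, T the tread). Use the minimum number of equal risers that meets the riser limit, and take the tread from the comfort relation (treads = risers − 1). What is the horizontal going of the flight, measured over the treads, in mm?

5957 mm

⌈4512/195⌉ = 24 risers.
Riser R = 4512 / 24 = 188 mm, within the 195 mm limit.
From 2R + T = 635: T = 635 − 376 = 259 mm.
Going = (24 − 1) × 259 = 5957 mm.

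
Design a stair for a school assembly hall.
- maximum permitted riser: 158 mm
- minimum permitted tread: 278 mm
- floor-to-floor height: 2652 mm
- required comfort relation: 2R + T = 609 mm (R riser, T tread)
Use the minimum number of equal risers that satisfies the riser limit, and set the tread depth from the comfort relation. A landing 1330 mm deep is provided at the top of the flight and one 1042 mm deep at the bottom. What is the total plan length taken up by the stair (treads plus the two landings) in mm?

7124 mm

⌈2652/158⌉ = 17 risers.
Riser R = 2652 / 17 = 156 mm, within the 158 mm limit.
T = 609 − 2·156 = 297 mm, which satisfies the 278 mm minimum.
Going = (17 − 1) × 297 = 4752 mm.
Enclosure = 4752 + 1330 + 1042 = 7124 mm.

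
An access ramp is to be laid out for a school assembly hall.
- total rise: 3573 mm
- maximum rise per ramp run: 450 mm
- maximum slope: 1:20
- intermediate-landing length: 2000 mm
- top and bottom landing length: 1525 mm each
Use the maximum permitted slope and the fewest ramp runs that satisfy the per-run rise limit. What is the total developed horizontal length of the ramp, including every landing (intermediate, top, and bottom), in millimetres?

88510 mm

At most 450 each: 3573/450 = 7.94, giving 8 ramp runs. That means 7 intermediate landings.
Horizontal run for 3573 mm of rise at 1:20 is 3573 × 20 = 71460 mm.
7 intermediate landings contribute 7 × 2000 = 14000 mm.
Top and bottom landings: 2 × 1525 = 3050 mm.
Total = 71460 + 14000 + 3050 = 88510 mm.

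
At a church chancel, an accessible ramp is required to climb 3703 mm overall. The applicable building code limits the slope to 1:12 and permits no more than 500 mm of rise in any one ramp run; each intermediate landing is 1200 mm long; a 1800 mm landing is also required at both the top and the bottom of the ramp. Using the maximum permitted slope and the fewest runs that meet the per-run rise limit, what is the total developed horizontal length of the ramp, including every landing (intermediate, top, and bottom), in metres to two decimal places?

At most 500 each: 3703/500 = 7.41, giving 8 ramp runs. That means 7 intermediate landings.
Horizontal run for 3703 mm of rise at 1:12 is 3703 × 12 = 44436 mm.
Intermediate landings: 7 × 1200 = 8400 mm.
Top and bottom landings: 2 × 1800 = 3600 mm.
Total = 44436 + 8400 + 3600 = 56436 mm.
= 56.44 m.

56.44 m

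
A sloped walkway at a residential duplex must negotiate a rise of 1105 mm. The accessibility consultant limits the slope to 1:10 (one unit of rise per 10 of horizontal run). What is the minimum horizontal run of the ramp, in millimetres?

At 1:10 the run is 10 × 1105 = 11050 mm.

11050 mm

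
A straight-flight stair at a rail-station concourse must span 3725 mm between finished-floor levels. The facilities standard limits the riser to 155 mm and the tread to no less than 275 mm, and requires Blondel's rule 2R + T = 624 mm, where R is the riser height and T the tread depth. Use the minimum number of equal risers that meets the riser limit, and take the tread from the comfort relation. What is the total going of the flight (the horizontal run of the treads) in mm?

7824 mm

⌈3725/155⌉ = 25 risers.
Riser R = 3725 / 25 = 149 mm, within the 155 mm limit.
From 2R + T = 624: T = 624 − 298 = 326 mm.
Treads = 25 − 1 = 24; going = 24 × 326 = 7824 mm.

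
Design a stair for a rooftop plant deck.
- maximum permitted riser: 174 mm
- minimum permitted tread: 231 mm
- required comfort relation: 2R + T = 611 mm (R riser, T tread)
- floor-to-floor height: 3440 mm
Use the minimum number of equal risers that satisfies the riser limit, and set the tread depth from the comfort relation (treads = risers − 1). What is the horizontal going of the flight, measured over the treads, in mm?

5073 mm

⌈3440/174⌉ = 20 risers.
Each riser is 3440/20 = 172 mm (≤ 174 mm).
From 2R + T = 611: T = 611 − 344 = 267 mm.
Treads = 20 − 1 = 19; going = 19 × 267 = 5073 mm.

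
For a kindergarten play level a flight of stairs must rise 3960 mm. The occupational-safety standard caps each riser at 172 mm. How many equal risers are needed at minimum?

3960 / 172 = 23.023 → round up to 24 risers.

24 risers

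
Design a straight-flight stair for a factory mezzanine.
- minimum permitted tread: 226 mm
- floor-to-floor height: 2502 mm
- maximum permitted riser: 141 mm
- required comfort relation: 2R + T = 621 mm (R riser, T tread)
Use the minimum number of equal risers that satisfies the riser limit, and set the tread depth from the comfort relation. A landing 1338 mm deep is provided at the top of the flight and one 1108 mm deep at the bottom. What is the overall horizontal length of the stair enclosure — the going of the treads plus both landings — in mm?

At most 141 each: 2502/141 = 17.74, giving 18 risers.
Riser R = 2502 / 18 = 139 mm, within the 141 mm limit.
Tread T = 621 − 2 × 139 = 343 mm (≥ 226 mm).
Treads = 18 − 1 = 17; going = 17 × 343 = 5831 mm.
Add landings: 5831 + 1338 + 1108 = 8277 mm.

8277 mm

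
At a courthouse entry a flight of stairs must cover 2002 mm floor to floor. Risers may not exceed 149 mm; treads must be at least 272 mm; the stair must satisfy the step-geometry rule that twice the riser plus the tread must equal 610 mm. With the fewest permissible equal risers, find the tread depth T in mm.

2002 / 149 = 13.436 → round up to 14 risers.
Each riser is 2002/14 = 143 mm (≤ 149 mm).
From 2R + T = 610: T = 610 − 286 = 324 mm.

324 mm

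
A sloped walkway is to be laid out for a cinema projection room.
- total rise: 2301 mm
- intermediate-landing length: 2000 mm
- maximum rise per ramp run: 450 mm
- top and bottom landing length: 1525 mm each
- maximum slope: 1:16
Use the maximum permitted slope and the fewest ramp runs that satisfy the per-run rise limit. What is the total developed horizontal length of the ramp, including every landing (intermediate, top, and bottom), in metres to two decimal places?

49.87 m

2301 / 450 = 5.11, so 6 ramp runs are needed. That means 5 intermediate landings.
Ramp run (horizontal) at 1:16: 2301 × 16 = 36816 mm.
Intermediate landings: 5 × 2000 = 10000 mm.
Top and bottom landings: 2 × 1525 = 3050 mm.
Total = 36816 + 10000 + 3050 = 49866 mm.
= 49.87 m.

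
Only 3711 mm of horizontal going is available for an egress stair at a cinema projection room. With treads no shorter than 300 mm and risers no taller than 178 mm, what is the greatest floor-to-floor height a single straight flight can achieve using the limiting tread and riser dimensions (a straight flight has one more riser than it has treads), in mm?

3711 / 300 = 12.37, so 12 treads fit.
Risers = treads + 1 = 13.
Maximum height = 13 × 178 = 2314 mm.

2314 mm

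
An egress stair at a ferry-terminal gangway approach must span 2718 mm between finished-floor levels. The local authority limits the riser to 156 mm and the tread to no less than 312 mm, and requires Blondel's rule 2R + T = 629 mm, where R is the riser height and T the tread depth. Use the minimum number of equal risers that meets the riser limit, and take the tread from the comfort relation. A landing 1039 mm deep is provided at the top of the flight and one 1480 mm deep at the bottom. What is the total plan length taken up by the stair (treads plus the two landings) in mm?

2718 / 156 = 17.42, so 18 risers are needed.
Each riser is 2718/18 = 151 mm (≤ 156 mm).
T = 629 − 2·151 = 327 mm, which satisfies the 312 mm minimum.
Treads = 18 − 1 = 17; going = 17 × 327 = 5559 mm.
Add landings: 5559 + 1039 + 1480 = 8078 mm.

8078 mm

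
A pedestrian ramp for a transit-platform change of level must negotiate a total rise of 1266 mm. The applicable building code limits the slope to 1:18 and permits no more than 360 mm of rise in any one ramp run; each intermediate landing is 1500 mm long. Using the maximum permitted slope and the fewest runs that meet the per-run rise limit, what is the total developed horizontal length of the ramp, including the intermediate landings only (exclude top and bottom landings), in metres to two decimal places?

27.29 m

1266 / 360 = 3.52, so 4 ramp runs are needed. That means 3 intermediate landings.
Horizontal run for 1266 mm of rise at 1:18 is 1266 × 18 = 22788 mm.
Intermediate landings: 3 × 1500 = 4500 mm.
Total developed length = 22788 + 4500 = 27288 mm.
= 27.29 m.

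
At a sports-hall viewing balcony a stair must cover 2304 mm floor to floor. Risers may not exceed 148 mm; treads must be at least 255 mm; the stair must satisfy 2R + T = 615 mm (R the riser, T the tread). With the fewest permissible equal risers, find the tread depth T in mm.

327 mm

At most 148 each: 2304/148 = 15.57, giving 16 risers.
R = 2304 ÷ 16 = 144 mm.
Tread T = 615 − 2 × 144 = 327 mm (≥ 255 mm).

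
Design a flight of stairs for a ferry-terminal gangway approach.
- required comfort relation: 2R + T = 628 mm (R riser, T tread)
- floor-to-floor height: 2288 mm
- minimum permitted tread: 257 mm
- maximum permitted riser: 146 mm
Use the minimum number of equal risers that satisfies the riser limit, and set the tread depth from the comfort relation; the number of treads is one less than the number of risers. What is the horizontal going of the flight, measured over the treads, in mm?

At most 146 each: 2288/146 = 15.67, giving 16 risers.
Each riser is 2288/16 = 143 mm (≤ 146 mm).
From 2R + T = 628: T = 628 − 286 = 342 mm.
Going = (16 − 1) × 342 = 5130 mm.

5130 mm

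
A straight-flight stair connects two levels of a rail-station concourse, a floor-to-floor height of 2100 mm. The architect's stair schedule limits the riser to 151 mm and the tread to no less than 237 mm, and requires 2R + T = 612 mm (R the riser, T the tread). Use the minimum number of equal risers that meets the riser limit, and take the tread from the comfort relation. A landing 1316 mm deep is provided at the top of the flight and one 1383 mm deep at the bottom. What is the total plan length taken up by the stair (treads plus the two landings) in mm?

At most 151 each: 2100/151 = 13.91, giving 14 risers.
Each riser is 2100/14 = 150 mm (≤ 151 mm).
From 2R + T = 612: T = 612 − 300 = 312 mm.
Treads = 14 − 1 = 13; going = 13 × 312 = 4056 mm.
Add landings: 4056 + 1316 + 1383 = 6755 mm.

6755 mm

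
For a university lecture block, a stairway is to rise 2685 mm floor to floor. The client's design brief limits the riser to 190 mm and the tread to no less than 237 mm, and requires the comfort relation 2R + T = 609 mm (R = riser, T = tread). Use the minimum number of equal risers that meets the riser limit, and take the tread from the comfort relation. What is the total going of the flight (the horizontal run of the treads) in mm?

2685 / 190 = 14.13, so 15 risers are needed.
R = 2685 ÷ 15 = 179 mm.
T = 609 − 2·179 = 251 mm, which satisfies the 237 mm minimum.
15 risers give 14 treads; going = 14 × 251 = 3514 mm.

3514 mm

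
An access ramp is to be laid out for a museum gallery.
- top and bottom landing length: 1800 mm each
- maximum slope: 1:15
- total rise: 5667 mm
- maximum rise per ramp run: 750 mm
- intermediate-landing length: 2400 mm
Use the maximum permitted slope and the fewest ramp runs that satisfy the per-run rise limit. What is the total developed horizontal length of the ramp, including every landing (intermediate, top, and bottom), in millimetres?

5667 / 750 = 7.56, so 8 ramp runs are needed. That means 7 intermediate landings.
Horizontal run for 5667 mm of rise at 1:15 is 5667 × 15 = 85005 mm.
Intermediate landings: 7 × 2400 = 16800 mm.
Top and bottom landings: 2 × 1800 = 3600 mm.
Total = 85005 + 16800 + 3600 = 105405 mm.

105405 mm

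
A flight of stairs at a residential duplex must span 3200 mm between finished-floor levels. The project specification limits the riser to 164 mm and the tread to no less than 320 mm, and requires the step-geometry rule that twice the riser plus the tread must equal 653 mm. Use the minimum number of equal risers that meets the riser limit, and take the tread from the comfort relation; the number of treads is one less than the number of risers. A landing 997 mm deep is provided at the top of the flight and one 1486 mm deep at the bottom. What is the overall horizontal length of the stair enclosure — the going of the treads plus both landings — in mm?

At most 164 each: 3200/164 = 19.51, giving 20 risers.
Riser R = 3200 / 20 = 160 mm, within the 164 mm limit.
T = 653 − 2·160 = 333 mm, which satisfies the 320 mm minimum.
Treads = 20 − 1 = 19; going = 19 × 333 = 6327 mm.
Enclosure = 6327 + 997 + 1486 = 8810 mm.

8810 mm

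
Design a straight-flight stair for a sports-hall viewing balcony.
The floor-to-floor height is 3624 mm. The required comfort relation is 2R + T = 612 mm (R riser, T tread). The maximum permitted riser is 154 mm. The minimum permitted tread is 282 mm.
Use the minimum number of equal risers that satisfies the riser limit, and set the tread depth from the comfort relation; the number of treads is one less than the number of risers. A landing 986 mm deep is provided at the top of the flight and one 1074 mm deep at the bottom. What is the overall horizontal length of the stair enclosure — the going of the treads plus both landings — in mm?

3624 / 154 = 23.532 → round up to 24 risers.
Riser R = 3624 / 24 = 151 mm, within the 154 mm limit.
Tread T = 612 − 2 × 151 = 310 mm (≥ 282 mm).
Going = (24 − 1) × 310 = 7130 mm.
Enclosure = 7130 + 986 + 1074 = 9190 mm.

9190 mm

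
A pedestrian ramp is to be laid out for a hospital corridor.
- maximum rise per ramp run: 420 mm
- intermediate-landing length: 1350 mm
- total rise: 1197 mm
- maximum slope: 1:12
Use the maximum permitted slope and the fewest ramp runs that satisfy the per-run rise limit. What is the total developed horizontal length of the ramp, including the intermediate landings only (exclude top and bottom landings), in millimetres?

17064 mm

1197 / 420 = 2.85, so 3 ramp runs are needed. That means 2 intermediate landings.
Ramp run (horizontal) at 1:12: 1197 × 12 = 14364 mm.
2 intermediate landings contribute 2 × 1350 = 2700 mm.
Total developed length = 14364 + 2700 = 17064 mm.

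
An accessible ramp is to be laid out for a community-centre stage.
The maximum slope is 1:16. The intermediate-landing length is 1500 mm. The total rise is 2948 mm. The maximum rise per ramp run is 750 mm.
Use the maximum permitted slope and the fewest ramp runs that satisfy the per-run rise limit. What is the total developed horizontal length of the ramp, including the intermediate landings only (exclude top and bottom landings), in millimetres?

⌈2948/750⌉ = 4 ramp runs. That means 3 intermediate landings.
Ramp run (horizontal) at 1:16: 2948 × 16 = 47168 mm.
Intermediate landings: 3 × 1500 = 4500 mm.
Total developed length = 47168 + 4500 = 51668 mm.

51668 mm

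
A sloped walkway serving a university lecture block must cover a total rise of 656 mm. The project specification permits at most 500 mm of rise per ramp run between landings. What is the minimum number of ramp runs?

At most 500 each: 656/500 = 1.31, giving 2 ramp runs.

2 runs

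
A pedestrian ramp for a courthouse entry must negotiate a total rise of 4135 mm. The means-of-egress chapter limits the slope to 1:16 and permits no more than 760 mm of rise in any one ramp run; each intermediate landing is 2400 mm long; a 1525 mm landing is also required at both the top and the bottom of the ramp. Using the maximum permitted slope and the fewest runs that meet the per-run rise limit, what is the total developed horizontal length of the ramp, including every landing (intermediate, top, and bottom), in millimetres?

4135 / 760 = 5.44, so 6 ramp runs are needed. That means 5 intermediate landings.
Horizontal run for 4135 mm of rise at 1:16 is 4135 × 16 = 66160 mm.
Intermediate landings: 5 × 2400 = 12000 mm.
Top and bottom landings: 2 × 1525 = 3050 mm.
Total = 66160 + 12000 + 3050 = 81210 mm.

81210 mm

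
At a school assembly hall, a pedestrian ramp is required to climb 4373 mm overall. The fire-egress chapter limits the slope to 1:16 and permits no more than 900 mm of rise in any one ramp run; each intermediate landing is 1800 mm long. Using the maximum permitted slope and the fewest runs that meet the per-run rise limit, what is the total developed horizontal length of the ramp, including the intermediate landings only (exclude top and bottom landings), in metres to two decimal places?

At most 900 each: 4373/900 = 4.86, giving 5 ramp runs. That means 4 intermediate landings.
Ramp run (horizontal) at 1:16: 4373 × 16 = 69968 mm.
Intermediate landings: 4 × 1800 = 7200 mm.
Developed length = 69968 + 7200 = 77168 mm.
= 77.17 m.

77.17 m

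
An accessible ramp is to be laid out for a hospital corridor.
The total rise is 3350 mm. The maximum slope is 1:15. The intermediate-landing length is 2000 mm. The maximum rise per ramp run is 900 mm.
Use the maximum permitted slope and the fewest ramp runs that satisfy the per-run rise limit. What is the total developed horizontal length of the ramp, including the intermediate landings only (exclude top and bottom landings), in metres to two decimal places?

3350 / 900 = 3.72, so 4 ramp runs are needed. That means 3 intermediate landings.
Ramp run (horizontal) at 1:15: 3350 × 15 = 50250 mm.
3 intermediate landings contribute 3 × 2000 = 6000 mm.
Developed length = 50250 + 6000 = 56250 mm.
= 56.25 m.

56.25 m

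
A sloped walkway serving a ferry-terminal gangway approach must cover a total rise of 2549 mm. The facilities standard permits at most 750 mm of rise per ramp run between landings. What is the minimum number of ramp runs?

4 runs

2549 / 750 = 3.399 → round up to 4 ramp runs.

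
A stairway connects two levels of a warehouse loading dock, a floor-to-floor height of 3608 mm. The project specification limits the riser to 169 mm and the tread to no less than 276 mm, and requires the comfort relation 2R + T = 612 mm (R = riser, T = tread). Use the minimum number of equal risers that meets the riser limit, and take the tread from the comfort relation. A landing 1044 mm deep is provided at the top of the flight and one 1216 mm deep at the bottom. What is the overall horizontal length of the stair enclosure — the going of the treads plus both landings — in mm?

8224 mm

⌈3608/169⌉ = 22 risers.
R = 3608 ÷ 22 = 164 mm.
Tread T = 612 − 2 × 164 = 284 mm (≥ 276 mm).
Going = (22 − 1) × 284 = 5964 mm.
Enclosure = 5964 + 1044 + 1216 = 8224 mm.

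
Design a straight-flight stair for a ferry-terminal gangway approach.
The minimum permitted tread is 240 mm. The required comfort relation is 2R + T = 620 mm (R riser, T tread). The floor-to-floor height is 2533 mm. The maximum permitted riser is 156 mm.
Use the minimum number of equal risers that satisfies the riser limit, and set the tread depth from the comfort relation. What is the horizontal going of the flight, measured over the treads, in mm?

At most 156 each: 2533/156 = 16.24, giving 17 risers.
R = 2533 ÷ 17 = 149 mm.
Tread T = 620 − 2 × 149 = 322 mm (≥ 240 mm).
17 risers give 16 treads; going = 16 × 322 = 5152 mm.

5152 mm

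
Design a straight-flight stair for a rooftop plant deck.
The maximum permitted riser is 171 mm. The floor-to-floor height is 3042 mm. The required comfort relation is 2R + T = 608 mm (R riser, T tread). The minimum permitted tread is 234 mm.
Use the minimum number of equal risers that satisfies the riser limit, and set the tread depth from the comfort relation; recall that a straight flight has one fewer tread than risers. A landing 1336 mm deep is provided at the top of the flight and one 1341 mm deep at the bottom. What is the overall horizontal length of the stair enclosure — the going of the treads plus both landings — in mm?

⌈3042/171⌉ = 18 risers.
R = 3042 ÷ 18 = 169 mm.
From 2R + T = 608: T = 608 − 338 = 270 mm.
18 risers give 17 treads; going = 17 × 270 = 4590 mm.
Add landings: 4590 + 1336 + 1341 = 7267 mm.

7267 mm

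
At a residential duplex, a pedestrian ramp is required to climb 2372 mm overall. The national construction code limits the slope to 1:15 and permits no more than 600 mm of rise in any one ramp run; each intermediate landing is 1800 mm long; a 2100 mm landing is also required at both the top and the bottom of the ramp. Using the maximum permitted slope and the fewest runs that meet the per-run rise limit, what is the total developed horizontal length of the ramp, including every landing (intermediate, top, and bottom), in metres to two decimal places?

45.18 m

2372 / 600 = 3.953 → round up to 4 ramp runs. That means 3 intermediate landings.
Ramp run (horizontal) at 1:15: 2372 × 15 = 35580 mm.
Intermediate landings: 3 × 1800 = 5400 mm.
Top and bottom landings: 2 × 2100 = 4200 mm.
Total = 35580 + 5400 + 4200 = 45180 mm.
= 45.18 m.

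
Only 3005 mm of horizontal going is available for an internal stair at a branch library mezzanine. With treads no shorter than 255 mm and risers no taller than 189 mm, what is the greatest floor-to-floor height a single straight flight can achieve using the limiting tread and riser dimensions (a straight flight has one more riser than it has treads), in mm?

2268 mm

Treads that fit: ⌊3005 / 255⌋ = 11.
Risers = treads + 1 = 12.
Maximum height = 12 × 189 = 2268 mm.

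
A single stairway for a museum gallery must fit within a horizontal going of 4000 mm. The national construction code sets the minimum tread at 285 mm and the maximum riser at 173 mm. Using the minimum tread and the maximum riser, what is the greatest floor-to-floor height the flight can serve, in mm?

2595 mm

Treads that fit: ⌊4000 / 285⌋ = 14.
Risers = treads + 1 = 15.
Maximum height = 15 × 173 = 2595 mm.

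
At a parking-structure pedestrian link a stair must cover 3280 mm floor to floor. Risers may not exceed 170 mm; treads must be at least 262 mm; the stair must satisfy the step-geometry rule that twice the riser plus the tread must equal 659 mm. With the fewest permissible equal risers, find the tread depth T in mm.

331 mm

3280 / 170 = 19.294 → round up to 20 risers.
Each riser is 3280/20 = 164 mm (≤ 170 mm).
Tread T = 659 − 2 × 164 = 331 mm (≥ 262 mm).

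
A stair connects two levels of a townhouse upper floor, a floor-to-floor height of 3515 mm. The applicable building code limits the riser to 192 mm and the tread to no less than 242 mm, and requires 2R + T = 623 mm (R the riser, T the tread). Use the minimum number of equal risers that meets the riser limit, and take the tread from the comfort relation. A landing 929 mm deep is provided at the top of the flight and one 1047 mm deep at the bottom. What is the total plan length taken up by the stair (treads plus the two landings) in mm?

At most 192 each: 3515/192 = 18.31, giving 19 risers.
Each riser is 3515/19 = 185 mm (≤ 192 mm).
Tread T = 623 − 2 × 185 = 253 mm (≥ 242 mm).
19 risers give 18 treads; going = 18 × 253 = 4554 mm.
Enclosure = 4554 + 929 + 1047 = 6530 mm.

6530 mm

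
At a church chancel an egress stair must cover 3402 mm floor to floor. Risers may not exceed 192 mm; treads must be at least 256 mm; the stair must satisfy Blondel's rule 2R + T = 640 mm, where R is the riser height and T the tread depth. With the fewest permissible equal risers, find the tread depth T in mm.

262 mm

⌈3402/192⌉ = 18 risers.
R = 3402 ÷ 18 = 189 mm.
From 2R + T = 640: T = 640 − 378 = 262 mm.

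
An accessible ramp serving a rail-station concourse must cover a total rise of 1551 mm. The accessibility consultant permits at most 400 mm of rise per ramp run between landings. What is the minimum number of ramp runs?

4 runs

1551 / 400 = 3.88, so 4 ramp runs are needed.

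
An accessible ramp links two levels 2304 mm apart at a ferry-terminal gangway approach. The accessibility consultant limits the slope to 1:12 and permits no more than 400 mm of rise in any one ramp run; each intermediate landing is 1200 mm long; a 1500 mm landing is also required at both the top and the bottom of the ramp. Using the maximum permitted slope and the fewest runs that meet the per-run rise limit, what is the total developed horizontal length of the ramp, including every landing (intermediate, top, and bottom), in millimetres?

⌈2304/400⌉ = 6 ramp runs. That means 5 intermediate landings.
Ramp run (horizontal) at 1:12: 2304 × 12 = 27648 mm.
5 intermediate landings contribute 5 × 1200 = 6000 mm.
Top and bottom landings: 2 × 1500 = 3000 mm.
Total = 27648 + 6000 + 3000 = 36648 mm.

36648 mm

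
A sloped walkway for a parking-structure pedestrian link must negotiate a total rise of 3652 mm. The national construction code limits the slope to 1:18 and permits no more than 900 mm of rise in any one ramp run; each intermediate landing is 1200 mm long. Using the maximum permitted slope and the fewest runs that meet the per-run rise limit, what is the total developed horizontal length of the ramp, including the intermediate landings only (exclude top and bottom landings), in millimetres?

70536 mm

⌈3652/900⌉ = 5 ramp runs. That means 4 intermediate landings.
Ramp run (horizontal) at 1:18: 3652 × 18 = 65736 mm.
4 intermediate landings contribute 4 × 1200 = 4800 mm.
Developed length = 65736 + 4800 = 70536 mm.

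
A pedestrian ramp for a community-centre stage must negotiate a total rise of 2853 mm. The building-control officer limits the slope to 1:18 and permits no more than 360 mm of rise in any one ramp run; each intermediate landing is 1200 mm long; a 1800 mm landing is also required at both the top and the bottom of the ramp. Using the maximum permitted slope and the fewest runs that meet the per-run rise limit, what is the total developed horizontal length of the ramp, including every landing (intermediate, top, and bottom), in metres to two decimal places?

At most 360 each: 2853/360 = 7.92, giving 8 ramp runs. That means 7 intermediate landings.
Horizontal run for 2853 mm of rise at 1:18 is 2853 × 18 = 51354 mm.
Intermediate landings: 7 × 1200 = 8400 mm.
Top and bottom landings: 2 × 1800 = 3600 mm.
Total = 51354 + 8400 + 3600 = 63354 mm.
= 63.35 m.

63.35 m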